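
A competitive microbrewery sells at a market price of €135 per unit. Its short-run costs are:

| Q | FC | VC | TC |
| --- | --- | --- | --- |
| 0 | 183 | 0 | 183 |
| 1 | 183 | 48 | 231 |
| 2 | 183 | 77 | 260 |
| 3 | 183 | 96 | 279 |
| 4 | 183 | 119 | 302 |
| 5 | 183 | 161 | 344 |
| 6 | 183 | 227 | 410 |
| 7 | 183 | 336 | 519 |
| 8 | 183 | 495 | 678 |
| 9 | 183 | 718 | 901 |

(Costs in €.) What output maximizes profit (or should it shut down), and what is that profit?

Compute π = P·Q − TC at each output: Q=0: -183; Q=1: -96; Q=2: 10; Q=3: 126; Q=4: 238; Q=5: 331; Q=6: 400; Q=7: 426; Q=8: 402; Q=9: 314.
Profit is maximized at Q = 7. AVC there is 336/7 = €48 ≤ P, so producing beats shutting down (which would give -€183).

Q = 7; profit = €426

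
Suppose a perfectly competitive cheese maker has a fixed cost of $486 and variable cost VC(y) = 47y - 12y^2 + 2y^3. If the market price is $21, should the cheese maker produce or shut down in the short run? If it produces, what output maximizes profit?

Shut down

From TC, MC = TC'(y) = 47 - 24y + 6y^2 and AVC = VC/y = 47 - 12y + 2y^2.
AVC hits its minimum where MC = AVC, at y = 3, giving min AVC = 47 - 12·3 + 2·3^2 = $29.
With P < min AVC ($21 < $29), every unit sold adds to the loss.
Shutting down limits the loss to fixed cost, $486.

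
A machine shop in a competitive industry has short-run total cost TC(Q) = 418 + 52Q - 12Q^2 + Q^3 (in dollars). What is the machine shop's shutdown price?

$16 per unit

Short-run supply begins at min AVC. From VC = 52Q - 12Q^2 + Q^3, AVC = 52 - 12Q + Q^2.
At the minimum of AVC, MC = AVC. MC = 52 - 24Q + 3Q^2; setting MC = AVC gives 2Q^2 - 12Q = 0, so Q = 6. min AVC = 16.
For P < $16 the firm produces nothing.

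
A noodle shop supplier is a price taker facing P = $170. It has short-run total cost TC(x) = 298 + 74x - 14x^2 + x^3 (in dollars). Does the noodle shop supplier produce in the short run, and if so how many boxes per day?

Produce at x = 12

From TC, MC = TC'(x) = 74 - 28x + 3x^2 and AVC = VC/x = 74 - 14x + x^2.
AVC hits its minimum where MC = AVC, at x = 7, giving min AVC = 74 - 14·7 + 7^2 = $25.
P = $170 exceeds min AVC = $25, so the firm stays open.
Solving P = MC: -96 - 28x + 3x^2 = 0 ⇒ x = -8/3 or 12. On the upward-sloping branch, x* = 12.
Check: AVC at x = 12 is $50 ≤ P, so revenue covers variable cost.
Profit = P·x − TC = 170·12 − 898 = $1142.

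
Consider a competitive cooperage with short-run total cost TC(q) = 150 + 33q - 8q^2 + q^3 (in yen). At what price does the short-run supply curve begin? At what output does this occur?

The shutdown price is the minimum of AVC. VC = 33q - 8q^2 + q^3, so AVC = 33 - 8q + q^2.
dAVC/dq = -8 + 2q = 0 gives q = 4. min AVC = 33 - 8·4 + 4^2 = 17.
So the shutdown price is ¥17.

¥17 per unit, at q = 4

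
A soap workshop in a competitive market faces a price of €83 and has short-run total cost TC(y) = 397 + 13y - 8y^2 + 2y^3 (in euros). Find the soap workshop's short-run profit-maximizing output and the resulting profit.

Profit = -€97 at y = 5

AVC = 13 - 8y + 2y^2 has its minimum €5 at y = 2; price €83 clears that bar, so the firm operates.
MC = 13 - 16y + 6y^2. Setting P = MC and taking the root on the rising branch gives y* = 5.
TR = 83·5 = 415. TC = 397 + 115 = 512. Profit = 415 − 512 = -€97.
That loss of €97 beats the €397 the firm would lose by shutting down; producing recovers €300 of fixed cost.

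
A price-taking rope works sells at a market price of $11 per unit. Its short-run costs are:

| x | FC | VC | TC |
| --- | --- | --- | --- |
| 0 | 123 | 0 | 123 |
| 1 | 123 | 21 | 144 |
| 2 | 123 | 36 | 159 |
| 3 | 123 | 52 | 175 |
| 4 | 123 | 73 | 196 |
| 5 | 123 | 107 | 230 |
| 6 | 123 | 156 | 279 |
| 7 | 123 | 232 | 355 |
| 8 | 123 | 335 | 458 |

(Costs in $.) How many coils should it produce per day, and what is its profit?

x = 0 (shut down); profit = -$123

Tabulate TR − TC: x=0: -123; x=1: -133; x=2: -137; x=3: -142; x=4: -152; x=5: -175; x=6: -213; x=7: -278; x=8: -370.
Profit is highest at x = 0. Equivalently, the lowest AVC in the table is 52/3 ≈ $17.33 at x = 3, and P = $11 falls below it — price never covers variable cost, so the firm shuts down and loses only its fixed cost.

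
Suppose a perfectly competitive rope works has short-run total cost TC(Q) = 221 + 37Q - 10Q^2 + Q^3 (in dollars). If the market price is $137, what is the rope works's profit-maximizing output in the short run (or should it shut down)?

Variable cost is VC = 37Q - 10Q^2 + Q^3, so AVC = VC/Q = 37 - 10Q + Q^2 and MC = dTC/dQ = 37 - 20Q + 3Q^2.
AVC is minimized where dAVC/dQ = -10 + 2Q = 0, at Q = 5; min AVC = 37 - 10·5 + 5^2 = $12.
Because $137 ≥ $12, revenue can cover variable cost; the firm operates.
Solving P = MC: -100 - 20Q + 3Q^2 = 0 ⇒ Q = -10/3 or 10. On the upward-sloping branch, Q* = 10.
Check: AVC at Q = 10 is $37 ≤ P, so revenue covers variable cost.
Profit = P·Q − TC = 137·10 − 591 = $779.

Produce at Q = 10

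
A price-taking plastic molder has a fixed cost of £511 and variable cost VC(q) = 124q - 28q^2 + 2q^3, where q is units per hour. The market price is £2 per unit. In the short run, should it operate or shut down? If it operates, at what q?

Shut down

Strip out fixed cost: VC = 124q - 28q^2 + 2q^3. Then AVC = 124 - 28q + 2q^2 and MC = 124 - 56q + 6q^2.
AVC hits its minimum where MC = AVC, at q = 7, giving min AVC = 124 - 28·7 + 2·7^2 = £26.
With P < min AVC (£2 < £26), every unit sold adds to the loss.
Best response: produce nothing and absorb the £511 fixed cost.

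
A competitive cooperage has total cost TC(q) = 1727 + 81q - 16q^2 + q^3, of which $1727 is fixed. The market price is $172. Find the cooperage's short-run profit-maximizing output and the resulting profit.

Profit = -$37 at q = 13

AVC = 81 - 16q + q^2; min AVC = $17 at q = 8. Since P = $172 ≥ min AVC, the firm produces.
With MC = 81 - 32q + 3q^2, P = MC on the upward-sloping part at q* = 13.
TR = 172·13 = 2236. TC = 1727 + 546 = 2273. Profit = 2236 − 2273 = -$37.
Shutting down would mean losing the fixed cost of $1727, so operating at a loss of $37 is better by $1690.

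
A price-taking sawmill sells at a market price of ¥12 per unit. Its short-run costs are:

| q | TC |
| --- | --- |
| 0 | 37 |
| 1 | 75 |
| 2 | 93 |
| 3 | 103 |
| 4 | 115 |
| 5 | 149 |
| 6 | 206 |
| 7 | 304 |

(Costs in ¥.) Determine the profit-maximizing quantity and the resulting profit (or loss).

Compute π = P·q − TC at each output: q=0: -37; q=1: -63; q=2: -69; q=3: -67; q=4: -67; q=5: -89; q=6: -134; q=7: -220.
Profit is highest at q = 0. Equivalently, the lowest AVC in the table is 78/4 ≈ ¥19.50 at q = 4, and P = ¥12 falls below it — price never covers variable cost, so the firm shuts down and loses only its fixed cost.

q = 0 (shut down); profit = -¥37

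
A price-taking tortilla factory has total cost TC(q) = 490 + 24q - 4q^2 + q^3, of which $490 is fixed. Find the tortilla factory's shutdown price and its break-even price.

Shutdown price = $20; break-even price = $115

AVC = 24 - 4q + q^2; minimized at q = 2, giving min AVC = $20. That is the shutdown price.
ATC = 490/q + 24 - 4q + q^2. Setting dATC/dq = −490/q^2 − 4 + 2q = 0 gives q = 7 (since 2·7^3 − 4·7^2 = 490).
min ATC = 490/7 + 24 − 4·7 + 7^2 = $115. That is the break-even price.
For $20 ≤ P < $115 the firm produces at a loss; below $20 it shuts down.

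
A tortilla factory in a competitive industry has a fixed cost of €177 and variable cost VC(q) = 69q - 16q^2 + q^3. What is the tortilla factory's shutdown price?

€5 per unit

Short-run supply begins at min AVC. From VC = 69q - 16q^2 + q^3, AVC = 69 - 16q + q^2.
dAVC/dq = -16 + 2q = 0 gives q = 8. min AVC = 69 - 16·8 + 8^2 = 5.
So the shutdown price is €5.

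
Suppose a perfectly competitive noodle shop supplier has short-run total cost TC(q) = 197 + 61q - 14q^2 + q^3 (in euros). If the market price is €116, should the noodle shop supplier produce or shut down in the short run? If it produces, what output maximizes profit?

Produce at q = 11

Variable cost is VC = 61q - 14q^2 + q^3, so AVC = VC/q = 61 - 14q + q^2 and MC = dTC/dq = 61 - 28q + 3q^2.
The AVC parabola has its vertex at q = 14/2 = 7, where AVC = 61 - 14·7 + 7^2 = €12.
P = €116 exceeds min AVC = €12, so the firm stays open.
P = MC gives -55 - 28q + 3q^2 = 0, with roots -5/3 and 11. Take the larger (rising MC): q* = 11.
Check: AVC at q = 11 is €28 ≤ P, so revenue covers variable cost.
Profit = P·q − TC = 116·11 − 505 = €771.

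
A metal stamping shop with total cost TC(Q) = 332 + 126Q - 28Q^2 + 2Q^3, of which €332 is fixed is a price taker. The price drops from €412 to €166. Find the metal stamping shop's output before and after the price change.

Output falls from 13 to 10

AVC = 126 - 28Q + 2Q^2, minimized at Q = 7 where min AVC = €28. MC = 126 - 56Q + 6Q^2.
At P = €412 ≥ min AVC, set P = MC on the rising branch: Q = 13.
At P = €166 ≥ min AVC, set P = MC: Q = 10. The firm stays open but cuts output.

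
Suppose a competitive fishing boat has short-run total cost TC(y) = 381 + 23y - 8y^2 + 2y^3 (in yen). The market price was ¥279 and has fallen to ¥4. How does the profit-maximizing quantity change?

Output falls from 8 to 0 (the firm shuts down)

MC = 23 - 16y + 6y^2; the shutdown threshold is min AVC = ¥15 (at y = 2).
With P = ¥279 above the shutdown price, P = MC gives y = 8.
At P = ¥4 < min AVC = ¥15, price no longer covers variable cost at any output, so the firm shuts down: y = 0.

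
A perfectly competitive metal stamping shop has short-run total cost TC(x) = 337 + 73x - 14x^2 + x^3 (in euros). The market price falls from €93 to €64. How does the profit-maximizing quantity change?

MC = 73 - 28x + 3x^2; the shutdown threshold is min AVC = €24 (at x = 7).
With P = €93 above the shutdown price, P = MC gives x = 10.
At P = €64 ≥ min AVC, set P = MC: x = 9. The firm stays open but cuts output.

Output falls from 10 to 9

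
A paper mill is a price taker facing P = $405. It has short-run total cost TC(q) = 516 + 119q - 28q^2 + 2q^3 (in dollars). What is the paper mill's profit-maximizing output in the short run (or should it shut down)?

Strip out fixed cost: VC = 119q - 28q^2 + 2q^3. Then AVC = 119 - 28q + 2q^2 and MC = 119 - 56q + 6q^2.
The AVC parabola has its vertex at q = 28/4 = 7, where AVC = 119 - 28·7 + 2·7^2 = $21.
Because $405 ≥ $21, revenue can cover variable cost; the firm operates.
P = MC gives -286 - 56q + 6q^2 = 0, with roots -11/3 and 13. Take the larger (rising MC): q* = 13.
Check: AVC at q = 13 is $93 ≤ P, so revenue covers variable cost.
Profit = P·q − TC = 405·13 − 1725 = $3540.

Produce at q = 13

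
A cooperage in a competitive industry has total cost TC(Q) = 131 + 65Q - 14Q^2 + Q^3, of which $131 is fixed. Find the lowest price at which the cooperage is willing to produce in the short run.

Short-run supply begins at min AVC. From VC = 65Q - 14Q^2 + Q^3, AVC = 65 - 14Q + Q^2.
At the minimum of AVC, MC = AVC. MC = 65 - 28Q + 3Q^2; setting MC = AVC gives 2Q^2 - 14Q = 0, so Q = 7. min AVC = 16.
So the shutdown price is $16.

$16 per unit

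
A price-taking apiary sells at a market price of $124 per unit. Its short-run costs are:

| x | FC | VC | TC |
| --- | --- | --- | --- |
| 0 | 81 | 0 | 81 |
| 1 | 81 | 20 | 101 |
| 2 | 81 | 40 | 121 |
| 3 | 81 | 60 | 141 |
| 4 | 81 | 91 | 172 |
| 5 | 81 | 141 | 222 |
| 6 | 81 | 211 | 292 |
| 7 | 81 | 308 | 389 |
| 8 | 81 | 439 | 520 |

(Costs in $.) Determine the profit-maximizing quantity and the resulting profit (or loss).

Profit at each row (π = 124x − TC): x=0: -81; x=1: 23; x=2: 127; x=3: 231; x=4: 324; x=5: 398; x=6: 452; x=7: 479; x=8: 472.
Profit is maximized at x = 7. AVC there is 308/7 = $44 ≤ P, so producing beats shutting down (which would give -$81).

x = 7; profit = $479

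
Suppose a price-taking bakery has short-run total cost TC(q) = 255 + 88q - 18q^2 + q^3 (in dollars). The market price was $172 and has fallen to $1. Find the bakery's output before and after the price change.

MC = 88 - 36q + 3q^2; the shutdown threshold is min AVC = $7 (at q = 9).
With P = $172 above the shutdown price, P = MC gives q = 14.
At P = $1 < min AVC = $7, price no longer covers variable cost at any output, so the firm shuts down: q = 0.

Output falls from 14 to 0 (the firm shuts down)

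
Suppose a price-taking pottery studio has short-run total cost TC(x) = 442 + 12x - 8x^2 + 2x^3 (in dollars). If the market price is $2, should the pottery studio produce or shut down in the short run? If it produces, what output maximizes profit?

Shut down

From TC, MC = TC'(x) = 12 - 16x + 6x^2 and AVC = VC/x = 12 - 8x + 2x^2.
AVC hits its minimum where MC = AVC, at x = 2, giving min AVC = 12 - 8·2 + 2·2^2 = $4.
P = $2 lies below min AVC = $4; no output level covers variable cost.
The firm minimizes its loss by shutting down and losing only its fixed cost of $442.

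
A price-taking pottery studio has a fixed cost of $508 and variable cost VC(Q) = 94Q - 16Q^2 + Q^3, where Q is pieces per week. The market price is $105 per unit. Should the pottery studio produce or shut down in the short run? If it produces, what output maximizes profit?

Strip out fixed cost: VC = 94Q - 16Q^2 + Q^3. Then AVC = 94 - 16Q + Q^2 and MC = 94 - 32Q + 3Q^2.
AVC is minimized where dAVC/dQ = -16 + 2Q = 0, at Q = 8; min AVC = 94 - 16·8 + 8^2 = $30.
P = $105 exceeds min AVC = $30, so the firm stays open.
Solving P = MC: -11 - 32Q + 3Q^2 = 0 ⇒ Q = -1/3 or 11. On the upward-sloping branch, Q* = 11.
Check: AVC at Q = 11 is $39 ≤ P, so revenue covers variable cost.
Profit = P·Q − TC = 105·11 − 937 = $218.

Produce at Q = 11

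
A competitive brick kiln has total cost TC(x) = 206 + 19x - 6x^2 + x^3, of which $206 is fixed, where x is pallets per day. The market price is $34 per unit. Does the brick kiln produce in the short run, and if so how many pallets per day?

Strip out fixed cost: VC = 19x - 6x^2 + x^3. Then AVC = 19 - 6x + x^2 and MC = 19 - 12x + 3x^2.
AVC is minimized where dAVC/dx = -6 + 2x = 0, at x = 3; min AVC = 19 - 6·3 + 3^2 = $10.
Since P = $34 ≥ min AVC = $10, price covers variable cost and the firm should produce.
P = MC gives -15 - 12x + 3x^2 = 0, with roots -1 and 5. Take the larger (rising MC): x* = 5.
Check: AVC at x = 5 is $14 ≤ P, so revenue covers variable cost.
Profit = P·x − TC = 34·5 − 276 = -$106, a loss, but smaller than the $206 fixed cost the firm would lose by shutting down.

Produce at x = 5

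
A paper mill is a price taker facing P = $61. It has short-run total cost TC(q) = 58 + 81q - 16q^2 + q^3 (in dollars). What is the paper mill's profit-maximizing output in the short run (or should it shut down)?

Variable cost is VC = 81q - 16q^2 + q^3, so AVC = VC/q = 81 - 16q + q^2 and MC = dTC/dq = 81 - 32q + 3q^2.
The AVC parabola has its vertex at q = 16/2 = 8, where AVC = 81 - 16·8 + 8^2 = $17.
Because $61 ≥ $17, revenue can cover variable cost; the firm operates.
Solving P = MC: 20 - 32q + 3q^2 = 0 ⇒ q = 2/3 or 10. On the upward-sloping branch, q* = 10.
Check: AVC at q = 10 is $21 ≤ P, so revenue covers variable cost.
Profit = P·q − TC = 61·10 − 268 = $342.

Produce at q = 10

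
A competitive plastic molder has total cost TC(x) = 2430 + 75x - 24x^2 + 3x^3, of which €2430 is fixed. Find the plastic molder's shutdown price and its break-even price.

Shutdown price = €27; break-even price = €372

Shutdown price = min AVC. AVC = 75 - 24x + 3x^2, with vertex at x = 4 and minimum €27.
ATC = 2430/x + 75 - 24x + 3x^2. Setting dATC/dx = −2430/x^2 − 24 + 6x = 0 gives x = 9 (since 6·9^3 − 24·9^2 = 2430).
min ATC = 2430/9 + 75 − 24·9 + 3·9^2 = €372. That is the break-even price.
Between these two prices the firm operates at a loss; above €372 it earns a profit.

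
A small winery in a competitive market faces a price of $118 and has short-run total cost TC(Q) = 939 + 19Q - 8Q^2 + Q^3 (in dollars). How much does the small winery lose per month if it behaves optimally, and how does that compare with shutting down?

AVC = 19 - 8Q + Q^2 has its minimum $3 at Q = 4; price $118 clears that bar, so the firm operates.
With MC = 19 - 16Q + 3Q^2, P = MC on the upward-sloping part at Q* = 9.
TR = 118·9 = 1062. TC = 939 + 252 = 1191. Profit = 1062 − 1191 = -$129.
That loss of $129 beats the $939 the firm would lose by shutting down; producing recovers $810 of fixed cost.

Profit = -$129 at Q = 9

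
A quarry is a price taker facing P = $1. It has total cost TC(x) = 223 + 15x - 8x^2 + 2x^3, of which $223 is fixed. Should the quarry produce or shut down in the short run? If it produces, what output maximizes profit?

Strip out fixed cost: VC = 15x - 8x^2 + 2x^3. Then AVC = 15 - 8x + 2x^2 and MC = 15 - 16x + 6x^2.
AVC is minimized where dAVC/dx = -8 + 4x = 0, at x = 2; min AVC = 15 - 8·2 + 2·2^2 = $7.
P = $1 lies below min AVC = $7; no output level covers variable cost.
Shutting down limits the loss to fixed cost, $223.

Shut down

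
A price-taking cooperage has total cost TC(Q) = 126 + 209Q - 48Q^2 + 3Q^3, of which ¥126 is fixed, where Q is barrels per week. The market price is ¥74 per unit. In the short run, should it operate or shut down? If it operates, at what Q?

From TC, MC = TC'(Q) = 209 - 96Q + 9Q^2 and AVC = VC/Q = 209 - 48Q + 3Q^2.
AVC is minimized where dAVC/dQ = -48 + 6Q = 0, at Q = 8; min AVC = 209 - 48·8 + 3·8^2 = ¥17.
Because ¥74 ≥ ¥17, revenue can cover variable cost; the firm operates.
Set P = MC: 74 = 209 - 96Q + 9Q^2 → 135 - 96Q + 9Q^2 = 0. The roots are Q = 5/3 and Q = 9; the profit-maximizing output is on the rising part of MC, so Q* = 9.
Check: AVC at Q = 9 is ¥20 ≤ P, so revenue covers variable cost.
Profit = P·Q − TC = 74·9 − 306 = ¥360.

Produce at Q = 9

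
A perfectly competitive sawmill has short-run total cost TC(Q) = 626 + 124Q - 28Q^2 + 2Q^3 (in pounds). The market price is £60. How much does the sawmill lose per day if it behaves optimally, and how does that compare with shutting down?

AVC = 124 - 28Q + 2Q^2; min AVC = £26 at Q = 7. Since P = £60 ≥ min AVC, the firm produces.
MC = 124 - 56Q + 6Q^2. Setting P = MC and taking the root on the rising branch gives Q* = 8.
TR = 60·8 = 480. TC = 626 + 224 = 850. Profit = 480 − 850 = -£370.
That loss of £370 beats the £626 the firm would lose by shutting down; producing recovers £256 of fixed cost.

Profit = -£370 at Q = 8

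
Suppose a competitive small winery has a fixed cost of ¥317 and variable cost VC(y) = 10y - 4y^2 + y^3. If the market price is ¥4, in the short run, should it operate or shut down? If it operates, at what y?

Shut down

Variable cost is VC = 10y - 4y^2 + y^3, so AVC = VC/y = 10 - 4y + y^2 and MC = dTC/dy = 10 - 8y + 3y^2.
The AVC parabola has its vertex at y = 4/2 = 2, where AVC = 10 - 4·2 + 2^2 = ¥6.
P = ¥4 lies below min AVC = ¥6; no output level covers variable cost.
Best response: produce nothing and absorb the ¥317 fixed cost.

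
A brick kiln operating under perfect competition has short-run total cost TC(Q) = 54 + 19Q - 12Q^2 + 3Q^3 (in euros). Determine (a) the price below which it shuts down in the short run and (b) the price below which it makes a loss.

Shutdown price = €7; break-even price = €28

AVC = 19 - 12Q + 3Q^2; minimized at Q = 2, giving min AVC = €7. That is the shutdown price.
ATC = 54/Q + 19 - 12Q + 3Q^2. Setting dATC/dQ = −54/Q^2 − 12 + 6Q = 0 gives Q = 3 (since 6·3^3 − 12·3^2 = 54).
min ATC = 54/3 + 19 − 12·3 + 3·3^2 = €28. That is the break-even price.
For €7 ≤ P < €28 the firm produces at a loss; below €7 it shuts down.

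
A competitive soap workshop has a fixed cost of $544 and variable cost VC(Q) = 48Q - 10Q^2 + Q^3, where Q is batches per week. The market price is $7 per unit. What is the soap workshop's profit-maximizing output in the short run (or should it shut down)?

Shut down

Variable cost is VC = 48Q - 10Q^2 + Q^3, so AVC = VC/Q = 48 - 10Q + Q^2 and MC = dTC/dQ = 48 - 20Q + 3Q^2.
The AVC parabola has its vertex at Q = 10/2 = 5, where AVC = 48 - 10·5 + 5^2 = $23.
With P < min AVC ($7 < $23), every unit sold adds to the loss.
Best response: produce nothing and absorb the $544 fixed cost.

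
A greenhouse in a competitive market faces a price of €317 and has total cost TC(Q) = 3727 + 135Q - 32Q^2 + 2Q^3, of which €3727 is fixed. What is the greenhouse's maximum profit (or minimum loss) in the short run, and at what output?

Profit = -€347 at Q = 13

AVC = 135 - 32Q + 2Q^2; min AVC = €7 at Q = 8. Since P = €317 ≥ min AVC, the firm produces.
MC = 135 - 64Q + 6Q^2. Setting P = MC and taking the root on the rising branch gives Q* = 13.
TR = 317·13 = 4121. TC = 3727 + 741 = 4468. Profit = 4121 − 4468 = -€347.
Shutting down would mean losing the fixed cost of €3727, so operating at a loss of €347 is better by €3380.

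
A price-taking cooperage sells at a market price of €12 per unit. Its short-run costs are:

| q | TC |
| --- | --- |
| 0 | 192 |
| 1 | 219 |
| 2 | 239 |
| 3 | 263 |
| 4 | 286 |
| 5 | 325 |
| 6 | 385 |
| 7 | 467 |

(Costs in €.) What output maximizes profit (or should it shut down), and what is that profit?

Profit at each row (π = 12q − TC): q=0: -192; q=1: -207; q=2: -215; q=3: -227; q=4: -238; q=5: -265; q=6: -313; q=7: -383.
Profit is highest at q = 0. Equivalently, the lowest AVC in the table is 47/2 ≈ €23.50 at q = 2, and P = €12 falls below it — price never covers variable cost, so the firm shuts down and loses only its fixed cost.

q = 0 (shut down); profit = -€192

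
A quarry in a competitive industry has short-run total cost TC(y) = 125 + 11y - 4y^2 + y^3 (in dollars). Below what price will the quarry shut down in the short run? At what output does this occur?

$7 per unit, at y = 2

Short-run supply begins at min AVC. From VC = 11y - 4y^2 + y^3, AVC = 11 - 4y + y^2.
dAVC/dy = -4 + 2y = 0 gives y = 2. min AVC = 11 - 4·2 + 2^2 = 7.
The firm shuts down for any P below $7.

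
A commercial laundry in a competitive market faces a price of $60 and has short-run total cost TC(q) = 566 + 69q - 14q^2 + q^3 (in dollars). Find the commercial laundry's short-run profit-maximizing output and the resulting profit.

AVC = 69 - 14q + q^2 has its minimum $20 at q = 7; price $60 clears that bar, so the firm operates.
With MC = 69 - 28q + 3q^2, P = MC on the upward-sloping part at q* = 9.
TR = 60·9 = 540. TC = 566 + 216 = 782. Profit = 540 − 782 = -$242.
That loss of $242 beats the $566 the firm would lose by shutting down; producing recovers $324 of fixed cost.

Profit = -$242 at q = 9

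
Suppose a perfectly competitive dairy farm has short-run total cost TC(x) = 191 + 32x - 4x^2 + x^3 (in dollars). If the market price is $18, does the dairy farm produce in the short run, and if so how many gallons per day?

Strip out fixed cost: VC = 32x - 4x^2 + x^3. Then AVC = 32 - 4x + x^2 and MC = 32 - 8x + 3x^2.
AVC is minimized where dAVC/dx = -4 + 2x = 0, at x = 2; min AVC = 32 - 4·2 + 2^2 = $28.
With P < min AVC ($18 < $28), every unit sold adds to the loss.
Shutting down limits the loss to fixed cost, $191.

Shut down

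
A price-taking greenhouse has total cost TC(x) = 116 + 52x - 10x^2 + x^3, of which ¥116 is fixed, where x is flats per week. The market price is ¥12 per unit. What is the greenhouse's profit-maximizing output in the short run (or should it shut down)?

Variable cost is VC = 52x - 10x^2 + x^3, so AVC = VC/x = 52 - 10x + x^2 and MC = dTC/dx = 52 - 20x + 3x^2.
The AVC parabola has its vertex at x = 10/2 = 5, where AVC = 52 - 10·5 + 5^2 = ¥27.
Since P = ¥12 < min AVC = ¥27, price fails to cover variable cost at any output.
The firm minimizes its loss by shutting down and losing only its fixed cost of ¥116.

Shut down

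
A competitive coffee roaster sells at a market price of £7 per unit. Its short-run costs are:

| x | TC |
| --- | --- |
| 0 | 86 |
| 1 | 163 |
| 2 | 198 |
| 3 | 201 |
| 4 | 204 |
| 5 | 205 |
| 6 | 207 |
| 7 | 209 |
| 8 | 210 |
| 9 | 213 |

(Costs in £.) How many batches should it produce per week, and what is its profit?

Compute π = P·x − TC at each output: x=0: -86; x=1: -156; x=2: -184; x=3: -180; x=4: -176; x=5: -170; x=6: -165; x=7: -160; x=8: -154; x=9: -150.
Profit is highest at x = 0. Equivalently, the lowest AVC in the table is 127/9 ≈ £14.11 at x = 9, and P = £7 falls below it — price never covers variable cost, so the firm shuts down and loses only its fixed cost.

x = 0 (shut down); profit = -£86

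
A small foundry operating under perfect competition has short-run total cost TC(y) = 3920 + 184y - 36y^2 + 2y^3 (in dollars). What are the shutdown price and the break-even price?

Shutdown price = $22; break-even price = $352

AVC = 184 - 36y + 2y^2; minimized at y = 9, giving min AVC = $22. That is the shutdown price.
ATC = 3920/y + 184 - 36y + 2y^2. Setting dATC/dy = −3920/y^2 − 36 + 4y = 0 gives y = 14 (since 4·14^3 − 36·14^2 = 3920).
min ATC = 3920/14 + 184 − 36·14 + 2·14^2 = $352. That is the break-even price.
Between these two prices the firm operates at a loss; above $352 it earns a profit.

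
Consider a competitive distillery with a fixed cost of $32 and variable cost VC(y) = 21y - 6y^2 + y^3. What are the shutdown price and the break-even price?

AVC = 21 - 6y + y^2; minimized at y = 3, giving min AVC = $12. That is the shutdown price.
ATC = 32/y + 21 - 6y + y^2. Setting dATC/dy = −32/y^2 − 6 + 2y = 0 gives y = 4 (since 2·4^3 − 6·4^2 = 32).
min ATC = 32/4 + 21 − 6·4 + 4^2 = $21. That is the break-even price.
For $12 ≤ P < $21 the firm produces at a loss; below $12 it shuts down.

Shutdown price = $12; break-even price = $21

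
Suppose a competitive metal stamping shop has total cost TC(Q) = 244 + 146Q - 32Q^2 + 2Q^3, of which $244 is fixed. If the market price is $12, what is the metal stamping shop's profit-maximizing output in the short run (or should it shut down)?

Variable cost is VC = 146Q - 32Q^2 + 2Q^3, so AVC = VC/Q = 146 - 32Q + 2Q^2 and MC = dTC/dQ = 146 - 64Q + 6Q^2.
The AVC parabola has its vertex at Q = 32/4 = 8, where AVC = 146 - 32·8 + 2·8^2 = $18.
Since P = $12 < min AVC = $18, price fails to cover variable cost at any output.
Shutting down limits the loss to fixed cost, $244.

Shut down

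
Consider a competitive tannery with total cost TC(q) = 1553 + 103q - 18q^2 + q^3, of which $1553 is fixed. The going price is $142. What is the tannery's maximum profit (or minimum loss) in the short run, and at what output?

Profit = -$201 at q = 13

AVC = 103 - 18q + q^2 has its minimum $22 at q = 9; price $142 clears that bar, so the firm operates.
MC = 103 - 36q + 3q^2. Setting P = MC and taking the root on the rising branch gives q* = 13.
TR = 142·13 = 1846. TC = 1553 + 494 = 2047. Profit = 1846 − 2047 = -$201.
That loss of $201 beats the $1553 the firm would lose by shutting down; producing recovers $1352 of fixed cost.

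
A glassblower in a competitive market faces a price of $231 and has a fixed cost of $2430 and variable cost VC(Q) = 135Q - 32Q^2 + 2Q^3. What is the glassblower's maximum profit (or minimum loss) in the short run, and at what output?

Profit = -$126 at Q = 12

AVC = 135 - 32Q + 2Q^2 has its minimum $7 at Q = 8; price $231 clears that bar, so the firm operates.
MC = 135 - 64Q + 6Q^2. Setting P = MC and taking the root on the rising branch gives Q* = 12.
TR = 231·12 = 2772. TC = 2430 + 468 = 2898. Profit = 2772 − 2898 = -$126.
That loss of $126 beats the $2430 the firm would lose by shutting down; producing recovers $2304 of fixed cost.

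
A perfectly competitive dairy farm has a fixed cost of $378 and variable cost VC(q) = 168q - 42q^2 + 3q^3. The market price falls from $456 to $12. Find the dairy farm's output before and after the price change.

Output falls from 12 to 0 (the firm shuts down)

AVC = 168 - 42q + 3q^2, minimized at q = 7 where min AVC = $21. MC = 168 - 84q + 9q^2.
With P = $456 above the shutdown price, P = MC gives q = 12.
At P = $12 < min AVC = $21, price no longer covers variable cost at any output, so the firm shuts down: q = 0.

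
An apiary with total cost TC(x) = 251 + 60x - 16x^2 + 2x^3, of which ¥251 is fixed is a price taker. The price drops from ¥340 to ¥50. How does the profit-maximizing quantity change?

Output falls from 10 to 5

MC = 60 - 32x + 6x^2; the shutdown threshold is min AVC = ¥28 (at x = 4).
At P = ¥340 ≥ min AVC, set P = MC on the rising branch: x = 10.
At P = ¥50 ≥ min AVC, set P = MC: x = 5. The firm stays open but cuts output.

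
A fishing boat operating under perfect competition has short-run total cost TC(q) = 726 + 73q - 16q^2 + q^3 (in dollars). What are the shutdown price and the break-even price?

Shutdown price = $9; break-even price = $84

Shutdown price = min AVC. AVC = 73 - 16q + q^2, with vertex at q = 8 and minimum $9.
ATC = 726/q + 73 - 16q + q^2. Setting dATC/dq = −726/q^2 − 16 + 2q = 0 gives q = 11 (since 2·11^3 − 16·11^2 = 726).
min ATC = 726/11 + 73 − 16·11 + 11^2 = $84. That is the break-even price.
For $9 ≤ P < $84 the firm produces at a loss; below $9 it shuts down.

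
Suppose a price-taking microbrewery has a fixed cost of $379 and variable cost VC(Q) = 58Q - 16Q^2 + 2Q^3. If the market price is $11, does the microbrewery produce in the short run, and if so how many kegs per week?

Shut down

From TC, MC = TC'(Q) = 58 - 32Q + 6Q^2 and AVC = VC/Q = 58 - 16Q + 2Q^2.
AVC is minimized where dAVC/dQ = -16 + 4Q = 0, at Q = 4; min AVC = 58 - 16·4 + 2·4^2 = $26.
Since P = $11 < min AVC = $26, price fails to cover variable cost at any output.
The firm minimizes its loss by shutting down and losing only its fixed cost of $379.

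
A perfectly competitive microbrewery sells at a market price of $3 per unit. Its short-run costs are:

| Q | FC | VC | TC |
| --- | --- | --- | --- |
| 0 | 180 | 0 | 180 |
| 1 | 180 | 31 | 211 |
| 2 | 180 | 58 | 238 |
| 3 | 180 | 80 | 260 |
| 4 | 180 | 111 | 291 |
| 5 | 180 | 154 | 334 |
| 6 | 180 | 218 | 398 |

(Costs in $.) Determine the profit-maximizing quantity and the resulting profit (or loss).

Q = 0 (shut down); profit = -$180

Compute π = P·Q − TC at each output: Q=0: -180; Q=1: -208; Q=2: -232; Q=3: -251; Q=4: -279; Q=5: -319; Q=6: -380.
Profit is highest at Q = 0. Equivalently, the lowest AVC in the table is 80/3 ≈ $26.67 at Q = 3, and P = $3 falls below it — price never covers variable cost, so the firm shuts down and loses only its fixed cost.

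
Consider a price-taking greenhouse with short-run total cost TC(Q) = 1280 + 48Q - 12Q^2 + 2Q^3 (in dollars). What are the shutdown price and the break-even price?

Shutdown price = $30; break-even price = $240

AVC = 48 - 12Q + 2Q^2; minimized at Q = 3, giving min AVC = $30. That is the shutdown price.
ATC = 1280/Q + 48 - 12Q + 2Q^2. Setting dATC/dQ = −1280/Q^2 − 12 + 4Q = 0 gives Q = 8 (since 4·8^3 − 12·8^2 = 1280).
min ATC = 1280/8 + 48 − 12·8 + 2·8^2 = $240. That is the break-even price.
Between these two prices the firm operates at a loss; above $240 it earns a profit.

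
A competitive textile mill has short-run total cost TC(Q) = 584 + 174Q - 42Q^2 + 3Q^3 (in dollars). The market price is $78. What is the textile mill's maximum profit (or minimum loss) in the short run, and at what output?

AVC = 174 - 42Q + 3Q^2 has its minimum $27 at Q = 7; price $78 clears that bar, so the firm operates.
With MC = 174 - 84Q + 9Q^2, P = MC on the upward-sloping part at Q* = 8.
TR = 78·8 = 624. TC = 584 + 240 = 824. Profit = 624 − 824 = -$200.
That loss of $200 beats the $584 the firm would lose by shutting down; producing recovers $384 of fixed cost.

Profit = -$200 at Q = 8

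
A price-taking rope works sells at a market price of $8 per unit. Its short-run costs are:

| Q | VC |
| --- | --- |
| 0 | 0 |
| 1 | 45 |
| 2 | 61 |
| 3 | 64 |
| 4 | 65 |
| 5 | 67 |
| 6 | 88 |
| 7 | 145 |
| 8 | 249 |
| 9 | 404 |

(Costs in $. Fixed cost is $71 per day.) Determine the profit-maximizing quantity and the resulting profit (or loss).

Q = 0 (shut down); profit = -$71

Compute π = P·Q − TC at each output: Q=0: -71; Q=1: -108; Q=2: -116; Q=3: -111; Q=4: -104; Q=5: -98; Q=6: -111; Q=7: -160; Q=8: -256; Q=9: -403.
Profit is highest at Q = 0. Equivalently, the lowest AVC in the table is 67/5 ≈ $13.40 at Q = 5, and P = $8 falls below it — price never covers variable cost, so the firm shuts down and loses only its fixed cost.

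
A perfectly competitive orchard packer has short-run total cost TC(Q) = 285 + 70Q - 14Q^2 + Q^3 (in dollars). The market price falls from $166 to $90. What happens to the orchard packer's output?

Output falls from 12 to 10

AVC = 70 - 14Q + Q^2, minimized at Q = 7 where min AVC = $21. MC = 70 - 28Q + 3Q^2.
With P = $166 above the shutdown price, P = MC gives Q = 12.
At P = $90 ≥ min AVC, set P = MC: Q = 10. The firm stays open but cuts output.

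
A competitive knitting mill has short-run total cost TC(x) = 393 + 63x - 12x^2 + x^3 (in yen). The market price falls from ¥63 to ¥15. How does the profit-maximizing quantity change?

Output falls from 8 to 0 (the firm shuts down)

AVC = 63 - 12x + x^2, minimized at x = 6 where min AVC = ¥27. MC = 63 - 24x + 3x^2.
At P = ¥63 ≥ min AVC, set P = MC on the rising branch: x = 8.
At P = ¥15 < min AVC = ¥27, price no longer covers variable cost at any output, so the firm shuts down: x = 0.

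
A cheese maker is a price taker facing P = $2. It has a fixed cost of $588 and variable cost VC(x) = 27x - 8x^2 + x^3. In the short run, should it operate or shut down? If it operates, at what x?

From TC, MC = TC'(x) = 27 - 16x + 3x^2 and AVC = VC/x = 27 - 8x + x^2.
AVC hits its minimum where MC = AVC, at x = 4, giving min AVC = 27 - 8·4 + 4^2 = $11.
With P < min AVC ($2 < $11), every unit sold adds to the loss.
The firm minimizes its loss by shutting down and losing only its fixed cost of $588.

Shut down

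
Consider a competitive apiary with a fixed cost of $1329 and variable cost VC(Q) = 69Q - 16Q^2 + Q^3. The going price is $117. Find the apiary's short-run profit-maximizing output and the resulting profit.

AVC = 69 - 16Q + Q^2 has its minimum $5 at Q = 8; price $117 clears that bar, so the firm operates.
MC = 69 - 32Q + 3Q^2. Setting P = MC and taking the root on the rising branch gives Q* = 12.
TR = 117·12 = 1404. TC = 1329 + 252 = 1581. Profit = 1404 − 1581 = -$177.
Shutting down would mean losing the fixed cost of $1329, so operating at a loss of $177 is better by $1152.

Profit = -$177 at Q = 12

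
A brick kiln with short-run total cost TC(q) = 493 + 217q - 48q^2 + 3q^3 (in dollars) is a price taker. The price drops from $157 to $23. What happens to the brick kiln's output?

Output falls from 10 to 0 (the firm shuts down)

MC = 217 - 96q + 9q^2; the shutdown threshold is min AVC = $25 (at q = 8).
At P = $157 ≥ min AVC, set P = MC on the rising branch: q = 10.
At P = $23 < min AVC = $25, price no longer covers variable cost at any output, so the firm shuts down: q = 0.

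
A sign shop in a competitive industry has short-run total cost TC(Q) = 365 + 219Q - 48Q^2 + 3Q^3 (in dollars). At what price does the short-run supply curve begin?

$27 per unit

The firm shuts down when price falls below the minimum of average variable cost. AVC = VC/Q = 219 - 48Q + 3Q^2.
dAVC/dQ = -48 + 6Q = 0 gives Q = 8. min AVC = 219 - 48·8 + 3·8^2 = 27.
For P < $27 the firm produces nothing.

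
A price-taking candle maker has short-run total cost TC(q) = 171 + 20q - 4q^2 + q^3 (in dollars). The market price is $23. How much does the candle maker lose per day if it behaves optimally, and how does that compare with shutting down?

AVC = 20 - 4q + q^2; min AVC = $16 at q = 2. Since P = $23 ≥ min AVC, the firm produces.
With MC = 20 - 8q + 3q^2, P = MC on the upward-sloping part at q* = 3.
TR = 23·3 = 69. TC = 171 + 51 = 222. Profit = 69 − 222 = -$153.
By producing, the firm covers all variable cost plus $18 of fixed cost; shutting down would lose the full $171.

Profit = -$153 at q = 3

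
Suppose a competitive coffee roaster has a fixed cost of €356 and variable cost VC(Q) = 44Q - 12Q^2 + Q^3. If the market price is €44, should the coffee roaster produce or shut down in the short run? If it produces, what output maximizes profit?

From TC, MC = TC'(Q) = 44 - 24Q + 3Q^2 and AVC = VC/Q = 44 - 12Q + Q^2.
AVC hits its minimum where MC = AVC, at Q = 6, giving min AVC = 44 - 12·6 + 6^2 = €8.
P = €44 exceeds min AVC = €8, so the firm stays open.
P = MC gives -24Q + 3Q^2 = 0, with roots 0 and 8. Take the larger (rising MC): Q* = 8.
Check: AVC at Q = 8 is €12 ≤ P, so revenue covers variable cost.
Profit = P·Q − TC = 44·8 − 452 = -€100, a loss, but smaller than the €356 fixed cost the firm would lose by shutting down.

Produce at Q = 8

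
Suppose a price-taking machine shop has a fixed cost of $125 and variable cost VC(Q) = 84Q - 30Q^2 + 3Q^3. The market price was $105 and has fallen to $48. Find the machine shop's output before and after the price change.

AVC = 84 - 30Q + 3Q^2, minimized at Q = 5 where min AVC = $9. MC = 84 - 60Q + 9Q^2.
With P = $105 above the shutdown price, P = MC gives Q = 7.
At P = $48 ≥ min AVC, set P = MC: Q = 6. The firm stays open but cuts output.

Output falls from 7 to 6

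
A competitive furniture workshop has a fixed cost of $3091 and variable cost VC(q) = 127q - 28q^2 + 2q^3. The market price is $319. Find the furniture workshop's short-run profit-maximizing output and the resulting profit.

AVC = 127 - 28q + 2q^2; min AVC = $29 at q = 7. Since P = $319 ≥ min AVC, the firm produces.
MC = 127 - 56q + 6q^2. Setting P = MC and taking the root on the rising branch gives q* = 12.
TR = 319·12 = 3828. TC = 3091 + 948 = 4039. Profit = 3828 − 4039 = -$211.
That loss of $211 beats the $3091 the firm would lose by shutting down; producing recovers $2880 of fixed cost.

Profit = -$211 at q = 12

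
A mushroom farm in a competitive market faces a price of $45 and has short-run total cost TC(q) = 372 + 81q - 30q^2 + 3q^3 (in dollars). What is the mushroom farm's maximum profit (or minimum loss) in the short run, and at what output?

Profit = -$156 at q = 6

AVC = 81 - 30q + 3q^2 has its minimum $6 at q = 5; price $45 clears that bar, so the firm operates.
MC = 81 - 60q + 9q^2. Setting P = MC and taking the root on the rising branch gives q* = 6.
TR = 45·6 = 270. TC = 372 + 54 = 426. Profit = 270 − 426 = -$156.
That loss of $156 beats the $372 the firm would lose by shutting down; producing recovers $216 of fixed cost.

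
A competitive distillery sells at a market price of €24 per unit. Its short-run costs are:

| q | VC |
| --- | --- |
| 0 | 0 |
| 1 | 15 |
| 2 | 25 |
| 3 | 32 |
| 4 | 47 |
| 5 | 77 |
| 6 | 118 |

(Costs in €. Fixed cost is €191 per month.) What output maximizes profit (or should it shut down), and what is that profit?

q = 4; profit = -€142

Tabulate TR − TC: q=0: -191; q=1: -182; q=2: -168; q=3: -151; q=4: -142; q=5: -148; q=6: -165.
Profit is maximized at q = 4. AVC there is 47/4 = €11.75 ≤ P, so producing beats shutting down (which would give -€191).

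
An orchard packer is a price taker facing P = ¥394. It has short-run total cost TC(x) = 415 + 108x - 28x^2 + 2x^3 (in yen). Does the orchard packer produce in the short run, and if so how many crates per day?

Produce at x = 13

From TC, MC = TC'(x) = 108 - 56x + 6x^2 and AVC = VC/x = 108 - 28x + 2x^2.
AVC is minimized where dAVC/dx = -28 + 4x = 0, at x = 7; min AVC = 108 - 28·7 + 2·7^2 = ¥10.
P = ¥394 exceeds min AVC = ¥10, so the firm stays open.
Solving P = MC: -286 - 56x + 6x^2 = 0 ⇒ x = -11/3 or 13. On the upward-sloping branch, x* = 13.
Check: AVC at x = 13 is ¥82 ≤ P, so revenue covers variable cost.
Profit = P·x − TC = 394·13 − 1481 = ¥3641.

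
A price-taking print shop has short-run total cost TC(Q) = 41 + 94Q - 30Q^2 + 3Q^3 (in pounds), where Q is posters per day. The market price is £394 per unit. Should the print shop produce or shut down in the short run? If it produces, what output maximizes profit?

From TC, MC = TC'(Q) = 94 - 60Q + 9Q^2 and AVC = VC/Q = 94 - 30Q + 3Q^2.
The AVC parabola has its vertex at Q = 30/6 = 5, where AVC = 94 - 30·5 + 3·5^2 = £19.
Since P = £394 ≥ min AVC = £19, price covers variable cost and the firm should produce.
P = MC gives -300 - 60Q + 9Q^2 = 0, with roots -10/3 and 10. Take the larger (rising MC): Q* = 10.
Check: AVC at Q = 10 is £94 ≤ P, so revenue covers variable cost.
Profit = P·Q − TC = 394·10 − 981 = £2959.

Produce at Q = 10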